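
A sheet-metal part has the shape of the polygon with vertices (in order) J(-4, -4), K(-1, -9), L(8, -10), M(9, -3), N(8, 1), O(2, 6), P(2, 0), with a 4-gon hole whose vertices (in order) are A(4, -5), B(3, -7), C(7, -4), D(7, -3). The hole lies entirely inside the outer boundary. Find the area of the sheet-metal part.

Outer boundary:
Σ = (32) + (82) + (66) + (33) + (46) + (-12) + (-8) = 239
Area = |Σ|/2 = 119.5.
Hole:
Apply the shoelace (surveyor's) formula: 2A = Σ (x_i·y_{i+1} − x_{i+1}·y_i), indices taken mod 4.
Σ = (-13) + (37) + (7) + (-23) = 8
Area = |Σ|/2 = 4.
Net area = 119.5 − 4 = 115.5.

115.5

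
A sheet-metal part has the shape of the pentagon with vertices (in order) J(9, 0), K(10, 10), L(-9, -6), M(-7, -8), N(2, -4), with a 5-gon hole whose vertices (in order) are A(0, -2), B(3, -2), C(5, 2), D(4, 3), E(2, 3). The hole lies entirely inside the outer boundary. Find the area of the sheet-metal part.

Outer boundary:
J→K: (9)(10) − (10)(0) = 90
K→L: (10)(-6) − (-9)(10) = 30
L→M: (-9)(-8) − (-7)(-6) = 30
M→N: (-7)(-4) − (2)(-8) = 44
N→J: (2)(0) − (9)(-4) = 36
Σ = 230
Area = |Σ|/2 = 115.
Hole:
Σ = (6) + (16) + (7) + (6) + (-4) = 31
Area = |Σ|/2 = 15.5.
Net area = 115 − 15.5 = 99.5.

99.5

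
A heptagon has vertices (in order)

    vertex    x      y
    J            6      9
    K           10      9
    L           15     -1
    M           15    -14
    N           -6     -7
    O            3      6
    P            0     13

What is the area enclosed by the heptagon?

309.5

Apply the shoelace (surveyor's) formula: 2A = Σ (x_i·y_{i+1} − x_{i+1}·y_i), indices taken mod 7.
Cross-terms: -36, -145, -195, -189, -15, 39, -78  ⇒  Σ = -619
Area = |Σ|/2 = 309.5.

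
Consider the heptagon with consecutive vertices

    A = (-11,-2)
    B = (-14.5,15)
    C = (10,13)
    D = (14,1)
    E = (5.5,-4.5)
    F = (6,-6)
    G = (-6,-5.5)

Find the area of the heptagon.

448.25

A→B: (-11)(15) − (-14.5)(-2) = -194
B→C: (-14.5)(13) − (10)(15) = -338.5
C→D: (10)(1) − (14)(13) = -172
D→E: (14)(-4.5) − (5.5)(1) = -68.5
E→F: (5.5)(-6) − (6)(-4.5) = -6
F→G: (6)(-5.5) − (-6)(-6) = -69
G→A: (-6)(-2) − (-11)(-5.5) = -48.5
Σ = -896.5
Area = |Σ|/2 = 448.25.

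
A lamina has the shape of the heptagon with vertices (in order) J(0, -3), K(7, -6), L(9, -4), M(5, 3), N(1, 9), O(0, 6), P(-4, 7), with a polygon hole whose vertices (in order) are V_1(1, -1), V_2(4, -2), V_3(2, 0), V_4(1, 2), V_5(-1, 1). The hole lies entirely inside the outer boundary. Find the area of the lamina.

82.5

Outer boundary:
Cross-terms: 21, 26, 47, 42, 6, 24, 12  ⇒  Σ = 178
Area = |Σ|/2 = 89.
Hole:
Apply the shoelace formula: 2A = Σ (x_i·y_{i+1} − x_{i+1}·y_i), indices taken mod 5.
V_1→V_2: (1)(-2) − (4)(-1) = 2
V_2→V_3: (4)(0) − (2)(-2) = 4
V_3→V_4: (2)(2) − (1)(0) = 4
V_4→V_5: (1)(1) − (-1)(2) = 3
V_5→V_1: (-1)(-1) − (1)(1) = 0
Σ = 13
Area = |Σ|/2 = 6.5.
Net area = 89 − 6.5 = 82.5.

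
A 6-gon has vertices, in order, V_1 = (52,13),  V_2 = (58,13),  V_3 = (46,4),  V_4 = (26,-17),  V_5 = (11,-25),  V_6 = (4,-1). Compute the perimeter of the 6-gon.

142

|V_1V_2| = √((6)² + (0)²) = √36 = 6
|V_2V_3| = √((-12)² + (-9)²) = √225 = 15
|V_3V_4| = √((-20)² + (-21)²) = √841 = 29
|V_4V_5| = √((-15)² + (-8)²) = √289 = 17
|V_5V_6| = √((-7)² + (24)²) = √625 = 25
|V_6V_1| = √((48)² + (14)²) = √2500 = 50
Perimeter = 6 + 15 + 29 + 17 + 25 + 50 = 142.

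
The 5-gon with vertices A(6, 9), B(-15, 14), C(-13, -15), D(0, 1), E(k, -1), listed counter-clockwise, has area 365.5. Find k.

The doubled signed area Σ (x_i y_{i+1} − x_{i+1} y_i) is linear in k.
With k=0 it equals 619; the coefficient of k is 8 (from the two edges through E).
So 8·k + 619 = 2·365.5 = 731 ⇒ k = 14.

14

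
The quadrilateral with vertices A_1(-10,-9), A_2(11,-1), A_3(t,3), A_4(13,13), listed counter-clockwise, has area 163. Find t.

15

Write out the shoelace sum; only the two edges meeting at A_3 involve t:
2·Area = [(11·3 − t·(-1)) + (t·13 − 13·3)] + 122
       = 14·t + 116 = 326
⇒ t = 15.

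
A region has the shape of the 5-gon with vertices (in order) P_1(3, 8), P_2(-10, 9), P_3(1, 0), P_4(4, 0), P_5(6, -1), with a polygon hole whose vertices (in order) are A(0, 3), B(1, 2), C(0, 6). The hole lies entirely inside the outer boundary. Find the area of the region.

Outer boundary:
Apply Gauss's area formula: 2A = Σ (x_i·y_{i+1} − x_{i+1}·y_i), indices taken mod 5.
P_1→P_2: (3)(9) − (-10)(8) = 107
P_2→P_3: (-10)(0) − (1)(9) = -9
P_3→P_4: (1)(0) − (4)(0) = 0
P_4→P_5: (4)(-1) − (6)(0) = -4
P_5→P_1: (6)(8) − (3)(-1) = 51
Σ = 145
Area = |Σ|/2 = 72.5.
Hole:
Σ = (-3) + (6) + (0) = 3
Area = |Σ|/2 = 1.5.
Net area = 72.5 − 1.5 = 71.

71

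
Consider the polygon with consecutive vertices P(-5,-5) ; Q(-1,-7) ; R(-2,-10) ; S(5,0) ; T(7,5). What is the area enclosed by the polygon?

Apply the shoelace formula: 2A = Σ (x_i·y_{i+1} − x_{i+1}·y_i), indices taken mod 5.
Cross-terms: 30, -4, 50, 25, -10  ⇒  Σ = 91
Area = |Σ|/2 = 45.5.

45.5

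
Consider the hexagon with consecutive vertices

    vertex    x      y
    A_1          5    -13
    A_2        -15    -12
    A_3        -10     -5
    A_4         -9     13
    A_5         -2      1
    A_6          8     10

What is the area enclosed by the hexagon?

Apply Gauss's area formula: 2A = Σ (x_i·y_{i+1} − x_{i+1}·y_i), indices taken mod 6.
Cross-terms: -255, -45, -175, 17, -28, -154  ⇒  Σ = -640
Area = |Σ|/2 = 320.

320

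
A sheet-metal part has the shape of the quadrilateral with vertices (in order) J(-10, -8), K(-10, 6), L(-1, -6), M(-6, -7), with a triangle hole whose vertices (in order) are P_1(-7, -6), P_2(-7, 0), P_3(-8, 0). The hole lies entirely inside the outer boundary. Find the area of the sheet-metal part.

Outer boundary:
Cross-terms: -140, 66, -29, -22  ⇒  Σ = -125
Area = |Σ|/2 = 62.5.
Hole:
Apply Gauss's area formula: 2A = Σ (x_i·y_{i+1} − x_{i+1}·y_i), indices taken mod 3.
P_1→P_2: (-7)(0) − (-7)(-6) = -42
P_2→P_3: (-7)(0) − (-8)(0) = 0
P_3→P_1: (-8)(-6) − (-7)(0) = 48
Σ = 6
Area = |Σ|/2 = 3.
Net area = 62.5 − 3 = 59.5.

59.5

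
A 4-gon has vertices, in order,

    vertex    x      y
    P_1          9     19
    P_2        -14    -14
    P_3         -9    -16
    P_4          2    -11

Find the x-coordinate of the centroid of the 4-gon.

-394/253

Apply the surveyor's formula. First the cross-terms c_i = x_i·y_{i+1} − x_{i+1}·y_i:
  140, 98, 131, 137  ⇒  2A = 506, A = 253.
Then Σ (x_i + x_{i+1})·c_i = -2364, so x̄ = -2364 / (6·253) = -394/253.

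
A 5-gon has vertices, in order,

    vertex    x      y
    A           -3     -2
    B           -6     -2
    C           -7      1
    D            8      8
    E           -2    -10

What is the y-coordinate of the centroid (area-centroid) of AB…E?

23/135

Apply Gauss's area formula. First the cross-terms c_i = x_i·y_{i+1} − x_{i+1}·y_i:
  -6, -20, -64, -64, -26  ⇒  2A = -180, A = -90.
Then Σ (y_i + y_{i+1})·c_i = -92, so ȳ = -92 / (6·(-90)) = 23/135.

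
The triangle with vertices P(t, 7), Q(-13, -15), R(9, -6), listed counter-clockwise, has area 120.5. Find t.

14

Write out the shoelace sum; only the two edges meeting at P involve t:
2·Area = [(9·7 − t·(-6)) + (t·(-15) − (-13)·7)] + 213
       = -9·t + 367 = 241
⇒ t = 14.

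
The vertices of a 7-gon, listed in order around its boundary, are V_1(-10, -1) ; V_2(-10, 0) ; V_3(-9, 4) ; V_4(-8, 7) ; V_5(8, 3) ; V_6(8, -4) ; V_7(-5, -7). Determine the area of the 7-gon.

179

Cross-terms: -10, -40, -31, -80, -56, -76, -65  ⇒  Σ = -358
Area = |Σ|/2 = 179.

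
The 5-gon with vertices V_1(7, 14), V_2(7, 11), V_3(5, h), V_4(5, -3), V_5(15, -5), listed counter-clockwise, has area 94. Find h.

7

The doubled signed area Σ (x_i y_{i+1} − x_{i+1} y_i) is linear in h.
With h=0 it equals 174; the coefficient of h is 2 (from the two edges through V_3).
So 2·h + 174 = 2·94 = 188 ⇒ h = 7.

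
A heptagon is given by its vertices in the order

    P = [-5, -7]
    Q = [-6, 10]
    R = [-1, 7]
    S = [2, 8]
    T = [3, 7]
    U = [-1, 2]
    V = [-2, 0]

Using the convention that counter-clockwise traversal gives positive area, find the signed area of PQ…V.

Apply the shoelace (surveyor's) formula: 2A = Σ (x_i·y_{i+1} − x_{i+1}·y_i), indices taken mod 7.
Σ = (-92) + (-32) + (-22) + (-10) + (13) + (4) + (14) = -125
Signed area = Σ/2 = -62.5 (negative ⇒ clockwise traversal).

-62.5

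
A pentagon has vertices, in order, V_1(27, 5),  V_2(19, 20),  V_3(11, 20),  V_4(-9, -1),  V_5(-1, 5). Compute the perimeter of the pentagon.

92

|V_1V_2| = √((-8)² + (15)²) = √289 = 17
|V_2V_3| = √((-8)² + (0)²) = √64 = 8
|V_3V_4| = √((-20)² + (-21)²) = √841 = 29
|V_4V_5| = √((8)² + (6)²) = √100 = 10
|V_5V_1| = √((28)² + (0)²) = √784 = 28
Perimeter = 17 + 8 + 29 + 10 + 28 = 92.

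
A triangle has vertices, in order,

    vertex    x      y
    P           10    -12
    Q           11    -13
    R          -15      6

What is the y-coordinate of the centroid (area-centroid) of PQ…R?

Apply the shoelace (surveyor's) formula. First the cross-terms c_i = x_i·y_{i+1} − x_{i+1}·y_i:
  2, -129, 120  ⇒  2A = -7, A = -3.5.
Then Σ (y_i + y_{i+1})·c_i = 133, so ȳ = 133 / (6·(-3.5)) = -19/3.

-19/3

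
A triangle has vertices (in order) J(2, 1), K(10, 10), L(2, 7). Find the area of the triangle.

Apply the surveyor's formula: 2A = Σ (x_i·y_{i+1} − x_{i+1}·y_i), indices taken mod 3.
Cross-terms: 10, 50, -12  ⇒  Σ = 48
Area = |Σ|/2 = 24.

24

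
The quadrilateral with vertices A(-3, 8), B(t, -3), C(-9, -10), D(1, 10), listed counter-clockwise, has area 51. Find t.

Write out the shoelace sum; only the two edges meeting at B involve t:
2·Area = [((-3)·(-3) − t·8) + (t·(-10) − (-9)·(-3))] + -42
       = -18·t + -60 = 102
⇒ t = -9.

-9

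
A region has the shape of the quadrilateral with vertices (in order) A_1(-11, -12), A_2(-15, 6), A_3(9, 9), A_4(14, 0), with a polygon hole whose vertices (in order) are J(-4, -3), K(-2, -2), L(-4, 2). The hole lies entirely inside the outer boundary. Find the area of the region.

Outer boundary:
Σ = (-246) + (-189) + (-126) + (-168) = -729
Area = |Σ|/2 = 364.5.
Hole:
Apply the surveyor's formula: 2A = Σ (x_i·y_{i+1} − x_{i+1}·y_i), indices taken mod 3.
Cross-terms: 2, -12, 20  ⇒  Σ = 10
Area = |Σ|/2 = 5.
Net area = 364.5 − 5 = 359.5.

359.5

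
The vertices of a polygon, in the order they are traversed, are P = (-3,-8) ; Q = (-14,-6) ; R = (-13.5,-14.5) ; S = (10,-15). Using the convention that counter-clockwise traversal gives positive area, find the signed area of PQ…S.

125.25

Cross-terms: -94, 122, 347.5, -125  ⇒  Σ = 250.5
Signed area = Σ/2 = 125.25 (positive ⇒ counter-clockwise traversal).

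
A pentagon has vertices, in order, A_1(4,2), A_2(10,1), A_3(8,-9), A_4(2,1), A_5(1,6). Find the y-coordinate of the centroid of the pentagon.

Apply the shoelace (surveyor's) formula. First the cross-terms c_i = x_i·y_{i+1} − x_{i+1}·y_i:
  -16, -98, 26, 11, -22  ⇒  2A = -99, A = -49.5.
Then Σ (y_i + y_{i+1})·c_i = 429, so ȳ = 429 / (6·(-49.5)) = -13/9.

-13/9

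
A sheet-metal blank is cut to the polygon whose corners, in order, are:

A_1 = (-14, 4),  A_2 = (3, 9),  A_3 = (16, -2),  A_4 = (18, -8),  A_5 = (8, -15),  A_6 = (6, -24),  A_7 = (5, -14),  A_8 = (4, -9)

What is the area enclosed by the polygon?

375.5

Apply the surveyor's formula: 2A = Σ (x_i·y_{i+1} − x_{i+1}·y_i), indices taken mod 8.
Cross-terms: -138, -150, -92, -206, -102, 36, 11, -110  ⇒  Σ = -751
Area = |Σ|/2 = 375.5.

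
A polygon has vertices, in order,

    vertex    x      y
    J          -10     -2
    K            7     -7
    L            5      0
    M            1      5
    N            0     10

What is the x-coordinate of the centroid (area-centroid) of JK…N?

Apply the shoelace formula. First the cross-terms c_i = x_i·y_{i+1} − x_{i+1}·y_i:
  84, 35, 25, 10, 100  ⇒  2A = 254, A = 127.
Then Σ (x_i + x_{i+1})·c_i = -672, so x̄ = -672 / (6·127) = -112/127.

-112/127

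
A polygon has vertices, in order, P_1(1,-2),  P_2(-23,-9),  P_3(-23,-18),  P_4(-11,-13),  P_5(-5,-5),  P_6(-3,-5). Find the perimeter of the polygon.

64

|P_1P_2| = √((-24)² + (-7)²) = √625 = 25
|P_2P_3| = √((0)² + (-9)²) = √81 = 9
|P_3P_4| = √((12)² + (5)²) = √169 = 13
|P_4P_5| = √((6)² + (8)²) = √100 = 10
|P_5P_6| = √((2)² + (0)²) = √4 = 2
|P_6P_1| = √((4)² + (3)²) = √25 = 5
Perimeter = 25 + 9 + 13 + 10 + 2 + 5 = 64.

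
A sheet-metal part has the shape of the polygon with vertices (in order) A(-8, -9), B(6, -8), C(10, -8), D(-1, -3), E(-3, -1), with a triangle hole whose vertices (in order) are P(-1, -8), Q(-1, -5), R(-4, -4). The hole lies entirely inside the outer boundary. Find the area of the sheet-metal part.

57

Outer boundary:
Apply the shoelace (surveyor's) formula: 2A = Σ (x_i·y_{i+1} − x_{i+1}·y_i), indices taken mod 5.
Σ = (118) + (32) + (-38) + (-8) + (19) = 123
Area = |Σ|/2 = 61.5.
Hole:
Σ = (-3) + (-16) + (28) = 9
Area = |Σ|/2 = 4.5.
Net area = 61.5 − 4.5 = 57.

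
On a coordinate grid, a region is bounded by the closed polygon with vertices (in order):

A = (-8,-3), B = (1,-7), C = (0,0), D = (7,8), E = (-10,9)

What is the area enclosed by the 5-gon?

152

Apply the shoelace formula: 2A = Σ (x_i·y_{i+1} − x_{i+1}·y_i), indices taken mod 5.
Σ = (59) + (0) + (0) + (143) + (102) = 304
Area = |Σ|/2 = 152.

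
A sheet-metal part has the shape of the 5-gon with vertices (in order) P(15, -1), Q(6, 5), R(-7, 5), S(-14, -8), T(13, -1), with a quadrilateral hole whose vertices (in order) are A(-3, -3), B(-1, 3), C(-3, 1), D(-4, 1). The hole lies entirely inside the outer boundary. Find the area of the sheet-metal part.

Outer boundary:
Σ = (81) + (65) + (126) + (118) + (2) = 392
Area = |Σ|/2 = 196.
Hole:
Apply Gauss's area formula: 2A = Σ (x_i·y_{i+1} − x_{i+1}·y_i), indices taken mod 4.
Cross-terms: -12, 8, 1, 15  ⇒  Σ = 12
Area = |Σ|/2 = 6.
Net area = 196 − 6 = 190.

190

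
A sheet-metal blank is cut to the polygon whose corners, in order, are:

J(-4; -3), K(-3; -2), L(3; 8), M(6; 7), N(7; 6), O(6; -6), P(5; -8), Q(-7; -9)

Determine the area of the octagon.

Cross-terms: -1, -18, -27, -13, -78, -18, -101, -15  ⇒  Σ = -271
Area = |Σ|/2 = 135.5.

135.5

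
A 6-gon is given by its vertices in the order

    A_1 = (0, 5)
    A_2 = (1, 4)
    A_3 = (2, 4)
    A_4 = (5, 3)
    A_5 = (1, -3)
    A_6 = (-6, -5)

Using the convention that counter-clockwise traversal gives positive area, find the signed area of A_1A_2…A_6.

A_1→A_2: (0)(4) − (1)(5) = -5
A_2→A_3: (1)(4) − (2)(4) = -4
A_3→A_4: (2)(3) − (5)(4) = -14
A_4→A_5: (5)(-3) − (1)(3) = -18
A_5→A_6: (1)(-5) − (-6)(-3) = -23
A_6→A_1: (-6)(5) − (0)(-5) = -30
Σ = -94
Signed area = Σ/2 = -47 (negative ⇒ clockwise traversal).

-47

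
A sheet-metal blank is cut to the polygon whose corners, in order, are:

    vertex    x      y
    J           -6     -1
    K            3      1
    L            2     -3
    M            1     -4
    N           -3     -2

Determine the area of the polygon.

Apply the shoelace (surveyor's) formula: 2A = Σ (x_i·y_{i+1} − x_{i+1}·y_i), indices taken mod 5.
Σ = (-3) + (-11) + (-5) + (-14) + (-9) = -42
Area = |Σ|/2 = 21.

21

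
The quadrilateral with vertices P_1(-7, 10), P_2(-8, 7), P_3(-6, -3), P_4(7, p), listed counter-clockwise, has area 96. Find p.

The doubled signed area Σ (x_i y_{i+1} − x_{i+1} y_i) is linear in p.
With p=0 it equals 188; the coefficient of p is 1 (from the two edges through P_4).
So 1·p + 188 = 2·96 = 192 ⇒ p = 4.

4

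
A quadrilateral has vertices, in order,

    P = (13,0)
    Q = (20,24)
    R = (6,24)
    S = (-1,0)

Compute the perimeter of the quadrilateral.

78

|PQ| = √((7)² + (24)²) = √625 = 25
|QR| = √((-14)² + (0)²) = √196 = 14
|RS| = √((-7)² + (-24)²) = √625 = 25
|SP| = √((14)² + (0)²) = √196 = 14
Perimeter = 25 + 14 + 25 + 14 = 78.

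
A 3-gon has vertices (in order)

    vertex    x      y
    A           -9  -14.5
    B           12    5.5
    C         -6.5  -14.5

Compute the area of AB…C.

Apply the shoelace (surveyor's) formula: 2A = Σ (x_i·y_{i+1} − x_{i+1}·y_i), indices taken mod 3.
Cross-terms: 124.5, -138.25, -36.25  ⇒  Σ = -50
Area = |Σ|/2 = 25.

25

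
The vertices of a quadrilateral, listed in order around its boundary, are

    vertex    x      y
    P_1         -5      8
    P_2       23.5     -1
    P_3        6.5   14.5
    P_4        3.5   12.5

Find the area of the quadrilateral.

P_1→P_2: (-5)(-1) − (23.5)(8) = -183
P_2→P_3: (23.5)(14.5) − (6.5)(-1) = 347.25
P_3→P_4: (6.5)(12.5) − (3.5)(14.5) = 30.5
P_4→P_1: (3.5)(8) − (-5)(12.5) = 90.5
Σ = 285.25
Area = |Σ|/2 = 142.625.

142.625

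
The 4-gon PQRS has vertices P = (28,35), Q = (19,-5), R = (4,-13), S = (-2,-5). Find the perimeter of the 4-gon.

|PQ| = √((-9)² + (-40)²) = √1681 = 41
|QR| = √((-15)² + (-8)²) = √289 = 17
|RS| = √((-6)² + (8)²) = √100 = 10
|SP| = √((30)² + (40)²) = √2500 = 50
Perimeter = 41 + 17 + 10 + 50 = 118.

118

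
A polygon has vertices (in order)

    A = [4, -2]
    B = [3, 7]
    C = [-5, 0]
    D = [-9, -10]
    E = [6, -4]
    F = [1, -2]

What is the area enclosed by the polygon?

106.5

Apply the shoelace (surveyor's) formula: 2A = Σ (x_i·y_{i+1} − x_{i+1}·y_i), indices taken mod 6.
Σ = (34) + (35) + (50) + (96) + (-8) + (6) = 213
Area = |Σ|/2 = 106.5.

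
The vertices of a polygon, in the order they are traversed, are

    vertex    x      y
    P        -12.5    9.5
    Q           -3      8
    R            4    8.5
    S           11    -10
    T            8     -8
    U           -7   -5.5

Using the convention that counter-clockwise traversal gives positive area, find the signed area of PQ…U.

-252.875

Apply the surveyor's formula: 2A = Σ (x_i·y_{i+1} − x_{i+1}·y_i), indices taken mod 6.
Cross-terms: -71.5, -57.5, -133.5, -8, -100, -135.25  ⇒  Σ = -505.75
Signed area = Σ/2 = -252.875 (negative ⇒ clockwise traversal).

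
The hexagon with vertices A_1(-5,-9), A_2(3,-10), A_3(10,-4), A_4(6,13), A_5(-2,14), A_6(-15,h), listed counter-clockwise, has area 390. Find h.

The doubled signed area Σ (x_i y_{i+1} − x_{i+1} y_i) is linear in h.
With h=0 it equals 774; the coefficient of h is 3 (from the two edges through A_6).
So 3·h + 774 = 2·390 = 780 ⇒ h = 2.

2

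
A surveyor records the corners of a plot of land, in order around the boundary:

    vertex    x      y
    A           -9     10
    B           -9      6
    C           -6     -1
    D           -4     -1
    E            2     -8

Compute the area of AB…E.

32.5

Apply the shoelace (surveyor's) formula: 2A = Σ (x_i·y_{i+1} − x_{i+1}·y_i), indices taken mod 5.
Σ = (36) + (45) + (2) + (34) + (-52) = 65
Area = |Σ|/2 = 32.5.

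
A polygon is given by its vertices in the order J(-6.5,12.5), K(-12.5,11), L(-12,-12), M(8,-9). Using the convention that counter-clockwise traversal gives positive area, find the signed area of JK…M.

306.125

Apply the shoelace (surveyor's) formula: 2A = Σ (x_i·y_{i+1} − x_{i+1}·y_i), indices taken mod 4.
J→K: (-6.5)(11) − (-12.5)(12.5) = 84.75
K→L: (-12.5)(-12) − (-12)(11) = 282
L→M: (-12)(-9) − (8)(-12) = 204
M→J: (8)(12.5) − (-6.5)(-9) = 41.5
Σ = 612.25
Signed area = Σ/2 = 306.125 (positive ⇒ counter-clockwise traversal).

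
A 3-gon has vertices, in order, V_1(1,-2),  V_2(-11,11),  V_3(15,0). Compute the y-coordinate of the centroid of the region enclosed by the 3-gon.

Apply the shoelace (surveyor's) formula. First the cross-terms c_i = x_i·y_{i+1} − x_{i+1}·y_i:
  -11, -165, -30  ⇒  2A = -206, A = -103.
Then Σ (y_i + y_{i+1})·c_i = -1854, so ȳ = -1854 / (6·(-103)) = 3.

3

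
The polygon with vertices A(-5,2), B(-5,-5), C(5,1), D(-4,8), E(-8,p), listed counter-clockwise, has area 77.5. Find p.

The doubled signed area Σ (x_i y_{i+1} − x_{i+1} y_i) is linear in p.
With p=0 it equals 147; the coefficient of p is 1 (from the two edges through E).
So 1·p + 147 = 2·77.5 = 155 ⇒ p = 8.

8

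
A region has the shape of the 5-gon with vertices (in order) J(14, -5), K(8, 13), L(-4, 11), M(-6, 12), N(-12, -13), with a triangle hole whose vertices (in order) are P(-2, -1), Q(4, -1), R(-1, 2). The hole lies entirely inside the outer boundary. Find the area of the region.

413

Outer boundary:
Apply Gauss's area formula: 2A = Σ (x_i·y_{i+1} − x_{i+1}·y_i), indices taken mod 5.
Σ = (222) + (140) + (18) + (222) + (242) = 844
Area = |Σ|/2 = 422.
Hole:
P→Q: (-2)(-1) − (4)(-1) = 6
Q→R: (4)(2) − (-1)(-1) = 7
R→P: (-1)(-1) − (-2)(2) = 5
Σ = 18
Area = |Σ|/2 = 9.
Net area = 422 − 9 = 413.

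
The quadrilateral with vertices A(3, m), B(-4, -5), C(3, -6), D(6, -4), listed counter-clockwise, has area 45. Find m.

3

Write out the shoelace sum; only the two edges meeting at A involve m:
2·Area = [(6·m − 3·(-4)) + (3·(-5) − (-4)·m)] + 63
       = 10·m + 60 = 90
⇒ m = 3.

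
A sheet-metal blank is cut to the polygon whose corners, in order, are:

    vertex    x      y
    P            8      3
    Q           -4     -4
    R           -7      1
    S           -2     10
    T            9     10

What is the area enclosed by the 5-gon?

Σ = (-20) + (-32) + (-68) + (-110) + (-53) = -283
Area = |Σ|/2 = 141.5.

141.5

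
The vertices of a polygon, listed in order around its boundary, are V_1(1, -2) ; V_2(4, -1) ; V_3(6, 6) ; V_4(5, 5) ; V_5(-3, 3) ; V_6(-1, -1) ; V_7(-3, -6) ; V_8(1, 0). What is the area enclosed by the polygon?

40

Σ = (7) + (30) + (0) + (30) + (6) + (3) + (6) + (-2) = 80
Area = |Σ|/2 = 40.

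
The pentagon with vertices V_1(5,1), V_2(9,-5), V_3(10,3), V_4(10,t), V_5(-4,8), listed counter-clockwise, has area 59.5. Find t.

The doubled signed area Σ (x_i y_{i+1} − x_{i+1} y_i) is linear in t.
With t=0 it equals 49; the coefficient of t is 14 (from the two edges through V_4).
So 14·t + 49 = 2·59.5 = 119 ⇒ t = 5.

5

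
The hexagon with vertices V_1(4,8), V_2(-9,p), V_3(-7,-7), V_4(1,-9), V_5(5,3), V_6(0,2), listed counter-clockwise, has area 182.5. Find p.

10

Write out the shoelace sum; only the two edges meeting at V_2 involve p:
2·Area = [(4·p − (-9)·8) + ((-9)·(-7) − (-7)·p)] + 120
       = 11·p + 255 = 365
⇒ p = 10.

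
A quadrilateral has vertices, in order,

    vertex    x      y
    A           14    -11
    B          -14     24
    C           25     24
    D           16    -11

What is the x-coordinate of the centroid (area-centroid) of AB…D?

Apply the surveyor's formula. First the cross-terms c_i = x_i·y_{i+1} − x_{i+1}·y_i:
  182, -936, -659, -22  ⇒  2A = -1435, A = -717.5.
Then Σ (x_i + x_{i+1})·c_i = -37975, so x̄ = -37975 / (6·(-717.5)) = 1085/123.

1085/123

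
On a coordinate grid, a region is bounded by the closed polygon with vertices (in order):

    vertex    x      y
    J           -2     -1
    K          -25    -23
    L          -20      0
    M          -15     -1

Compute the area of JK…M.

203

Apply the shoelace (surveyor's) formula: 2A = Σ (x_i·y_{i+1} − x_{i+1}·y_i), indices taken mod 4.
J→K: (-2)(-23) − (-25)(-1) = 21
K→L: (-25)(0) − (-20)(-23) = -460
L→M: (-20)(-1) − (-15)(0) = 20
M→J: (-15)(-1) − (-2)(-1) = 13
Σ = -406
Area = |Σ|/2 = 203.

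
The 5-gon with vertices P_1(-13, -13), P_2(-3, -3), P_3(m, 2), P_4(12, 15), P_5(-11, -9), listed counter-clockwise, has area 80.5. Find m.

6

The doubled signed area Σ (x_i y_{i+1} − x_{i+1} y_i) is linear in m.
With m=0 it equals 53; the coefficient of m is 18 (from the two edges through P_3).
So 18·m + 53 = 2·80.5 = 161 ⇒ m = 6.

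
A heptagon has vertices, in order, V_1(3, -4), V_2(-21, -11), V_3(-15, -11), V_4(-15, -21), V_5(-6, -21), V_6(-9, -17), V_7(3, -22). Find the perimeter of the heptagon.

86

|V_1V_2| = √((-24)² + (-7)²) = √625 = 25
|V_2V_3| = √((6)² + (0)²) = √36 = 6
|V_3V_4| = √((0)² + (-10)²) = √100 = 10
|V_4V_5| = √((9)² + (0)²) = √81 = 9
|V_5V_6| = √((-3)² + (4)²) = √25 = 5
|V_6V_7| = √((12)² + (-5)²) = √169 = 13
|V_7V_1| = √((0)² + (18)²) = √324 = 18
Perimeter = 25 + 6 + 10 + 9 + 5 + 13 + 18 = 86.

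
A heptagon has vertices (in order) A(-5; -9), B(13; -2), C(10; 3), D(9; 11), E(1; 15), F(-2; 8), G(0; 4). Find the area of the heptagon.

Apply the surveyor's formula: 2A = Σ (x_i·y_{i+1} − x_{i+1}·y_i), indices taken mod 7.
Σ = (127) + (59) + (83) + (124) + (38) + (-8) + (20) = 443
Area = |Σ|/2 = 221.5.

221.5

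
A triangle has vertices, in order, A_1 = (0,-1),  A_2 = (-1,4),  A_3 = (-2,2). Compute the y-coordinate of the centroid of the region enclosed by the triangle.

5/3

Apply the shoelace formula. First the cross-terms c_i = x_i·y_{i+1} − x_{i+1}·y_i:
  -1, 6, 2  ⇒  2A = 7, A = 3.5.
Then Σ (y_i + y_{i+1})·c_i = 35, so ȳ = 35 / (6·3.5) = 5/3.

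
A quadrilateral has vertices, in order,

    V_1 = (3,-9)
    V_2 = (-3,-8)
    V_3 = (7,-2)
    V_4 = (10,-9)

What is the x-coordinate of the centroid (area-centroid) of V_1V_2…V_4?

Apply the surveyor's formula. First the cross-terms c_i = x_i·y_{i+1} − x_{i+1}·y_i:
  -51, 62, -43, -63  ⇒  2A = -95, A = -47.5.
Then Σ (x_i + x_{i+1})·c_i = -1302, so x̄ = -1302 / (6·(-47.5)) = 434/95.

434/95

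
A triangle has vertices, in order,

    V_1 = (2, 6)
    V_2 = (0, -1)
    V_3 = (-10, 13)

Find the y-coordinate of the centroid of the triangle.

6

Apply Gauss's area formula. First the cross-terms c_i = x_i·y_{i+1} − x_{i+1}·y_i:
  -2, -10, -86  ⇒  2A = -98, A = -49.
Then Σ (y_i + y_{i+1})·c_i = -1764, so ȳ = -1764 / (6·(-49)) = 6.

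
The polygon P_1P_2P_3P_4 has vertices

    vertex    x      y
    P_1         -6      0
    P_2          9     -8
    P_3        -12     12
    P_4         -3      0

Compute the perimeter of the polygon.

|P_1P_2| = √((15)² + (-8)²) = √289 = 17
|P_2P_3| = √((-21)² + (20)²) = √841 = 29
|P_3P_4| = √((9)² + (-12)²) = √225 = 15
|P_4P_1| = √((-3)² + (0)²) = √9 = 3
Perimeter = 17 + 29 + 15 + 3 = 64.

64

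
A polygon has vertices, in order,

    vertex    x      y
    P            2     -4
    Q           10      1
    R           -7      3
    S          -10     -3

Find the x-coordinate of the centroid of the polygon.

-155/132

Apply Gauss's area formula. First the cross-terms c_i = x_i·y_{i+1} − x_{i+1}·y_i:
  42, 37, 51, 46  ⇒  2A = 176, A = 88.
Then Σ (x_i + x_{i+1})·c_i = -620, so x̄ = -620 / (6·88) = -155/132.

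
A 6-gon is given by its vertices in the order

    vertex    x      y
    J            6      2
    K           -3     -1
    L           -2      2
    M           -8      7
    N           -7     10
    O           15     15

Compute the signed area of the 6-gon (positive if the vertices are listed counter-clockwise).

-176

Apply the surveyor's formula: 2A = Σ (x_i·y_{i+1} − x_{i+1}·y_i), indices taken mod 6.
J→K: (6)(-1) − (-3)(2) = 0
K→L: (-3)(2) − (-2)(-1) = -8
L→M: (-2)(7) − (-8)(2) = 2
M→N: (-8)(10) − (-7)(7) = -31
N→O: (-7)(15) − (15)(10) = -255
O→J: (15)(2) − (6)(15) = -60
Σ = -352
Signed area = Σ/2 = -176 (negative ⇒ clockwise traversal).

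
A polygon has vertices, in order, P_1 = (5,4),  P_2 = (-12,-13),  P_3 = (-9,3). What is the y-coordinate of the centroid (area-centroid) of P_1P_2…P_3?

-2

Apply the shoelace (surveyor's) formula. First the cross-terms c_i = x_i·y_{i+1} − x_{i+1}·y_i:
  -17, -153, -51  ⇒  2A = -221, A = -110.5.
Then Σ (y_i + y_{i+1})·c_i = 1326, so ȳ = 1326 / (6·(-110.5)) = -2.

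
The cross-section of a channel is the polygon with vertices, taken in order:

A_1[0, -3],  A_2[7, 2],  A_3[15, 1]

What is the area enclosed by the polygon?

Apply the shoelace formula: 2A = Σ (x_i·y_{i+1} − x_{i+1}·y_i), indices taken mod 3.
Σ = (21) + (-23) + (-45) = -47
Area = |Σ|/2 = 23.5.

23.5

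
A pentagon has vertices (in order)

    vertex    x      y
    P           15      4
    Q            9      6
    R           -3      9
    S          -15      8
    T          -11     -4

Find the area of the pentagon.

Apply the shoelace (surveyor's) formula: 2A = Σ (x_i·y_{i+1} − x_{i+1}·y_i), indices taken mod 5.
Σ = (54) + (99) + (111) + (148) + (16) = 428
Area = |Σ|/2 = 214.

214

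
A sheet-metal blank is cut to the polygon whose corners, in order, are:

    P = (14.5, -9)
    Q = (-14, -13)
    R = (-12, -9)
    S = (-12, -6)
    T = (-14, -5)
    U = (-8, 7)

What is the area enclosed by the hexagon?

Apply Gauss's area formula: 2A = Σ (x_i·y_{i+1} − x_{i+1}·y_i), indices taken mod 6.
P→Q: (14.5)(-13) − (-14)(-9) = -314.5
Q→R: (-14)(-9) − (-12)(-13) = -30
R→S: (-12)(-6) − (-12)(-9) = -36
S→T: (-12)(-5) − (-14)(-6) = -24
T→U: (-14)(7) − (-8)(-5) = -138
U→P: (-8)(-9) − (14.5)(7) = -29.5
Σ = -572
Area = |Σ|/2 = 286.

286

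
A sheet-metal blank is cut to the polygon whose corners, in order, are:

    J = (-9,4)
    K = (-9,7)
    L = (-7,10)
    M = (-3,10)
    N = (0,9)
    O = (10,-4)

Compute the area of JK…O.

110.5

Apply the surveyor's formula: 2A = Σ (x_i·y_{i+1} − x_{i+1}·y_i), indices taken mod 6.
Σ = (-27) + (-41) + (-40) + (-27) + (-90) + (4) = -221
Area = |Σ|/2 = 110.5.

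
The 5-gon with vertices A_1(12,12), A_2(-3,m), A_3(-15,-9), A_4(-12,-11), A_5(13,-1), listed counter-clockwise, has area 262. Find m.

Write out the shoelace sum; only the two edges meeting at A_2 involve m:
2·Area = [(12·m − (-3)·12) + ((-3)·(-9) − (-15)·m)] + 380
       = 27·m + 443 = 524
⇒ m = 3.

3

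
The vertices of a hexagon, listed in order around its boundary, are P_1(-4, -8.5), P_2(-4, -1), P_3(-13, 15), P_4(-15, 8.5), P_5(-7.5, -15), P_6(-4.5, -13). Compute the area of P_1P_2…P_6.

158.25

Σ = (-30) + (-73) + (114.5) + (288.75) + (30) + (-13.75) = 316.5
Area = |Σ|/2 = 158.25.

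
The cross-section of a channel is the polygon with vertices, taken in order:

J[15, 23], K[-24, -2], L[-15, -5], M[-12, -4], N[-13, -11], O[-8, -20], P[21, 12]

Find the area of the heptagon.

J→K: (15)(-2) − (-24)(23) = 522
K→L: (-24)(-5) − (-15)(-2) = 90
L→M: (-15)(-4) − (-12)(-5) = 0
M→N: (-12)(-11) − (-13)(-4) = 80
N→O: (-13)(-20) − (-8)(-11) = 172
O→P: (-8)(12) − (21)(-20) = 324
P→J: (21)(23) − (15)(12) = 303
Σ = 1491
Area = |Σ|/2 = 745.5.

745.5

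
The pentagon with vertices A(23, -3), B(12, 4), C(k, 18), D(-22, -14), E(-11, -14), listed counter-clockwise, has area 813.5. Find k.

Write out the shoelace sum; only the two edges meeting at C involve k:
2·Area = [(12·18 − k·4) + (k·(-14) − (-22)·18)] + 637
       = -18·k + 1249 = 1627
⇒ k = -21.

-21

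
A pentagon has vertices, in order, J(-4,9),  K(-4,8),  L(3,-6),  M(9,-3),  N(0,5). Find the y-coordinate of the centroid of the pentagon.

11/114

Apply the shoelace (surveyor's) formula. First the cross-terms c_i = x_i·y_{i+1} − x_{i+1}·y_i:
  4, 0, 45, 45, 20  ⇒  2A = 114, A = 57.
Then Σ (y_i + y_{i+1})·c_i = 33, so ȳ = 33 / (6·57) = 11/114.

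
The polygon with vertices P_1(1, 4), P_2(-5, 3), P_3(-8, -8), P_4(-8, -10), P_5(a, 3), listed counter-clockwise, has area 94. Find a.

The doubled signed area Σ (x_i y_{i+1} − x_{i+1} y_i) is linear in a.
With a=0 it equals 76; the coefficient of a is 14 (from the two edges through P_5).
So 14·a + 76 = 2·94 = 188 ⇒ a = 8.

8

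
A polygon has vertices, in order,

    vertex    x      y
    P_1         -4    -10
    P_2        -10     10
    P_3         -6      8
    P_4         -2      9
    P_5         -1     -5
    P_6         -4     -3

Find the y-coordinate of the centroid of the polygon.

Apply the shoelace formula. First the cross-terms c_i = x_i·y_{i+1} − x_{i+1}·y_i:
  -140, -20, -38, 19, -17, 28  ⇒  2A = -168, A = -84.
Then Σ (y_i + y_{i+1})·c_i = -1158, so ȳ = -1158 / (6·(-84)) = 193/84.

193/84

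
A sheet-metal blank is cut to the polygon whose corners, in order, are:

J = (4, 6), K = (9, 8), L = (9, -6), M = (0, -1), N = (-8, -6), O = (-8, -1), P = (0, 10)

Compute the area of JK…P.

162.5

Apply Gauss's area formula: 2A = Σ (x_i·y_{i+1} − x_{i+1}·y_i), indices taken mod 7.
Cross-terms: -22, -126, -9, -8, -40, -80, -40  ⇒  Σ = -325
Area = |Σ|/2 = 162.5.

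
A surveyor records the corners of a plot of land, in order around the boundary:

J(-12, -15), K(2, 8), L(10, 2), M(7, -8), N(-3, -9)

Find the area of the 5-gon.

Σ = (-66) + (-76) + (-94) + (-87) + (-63) = -386
Area = |Σ|/2 = 193.

193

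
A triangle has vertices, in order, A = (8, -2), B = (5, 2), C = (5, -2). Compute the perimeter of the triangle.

|AB| = √((-3)² + (4)²) = √25 = 5
|BC| = √((0)² + (-4)²) = √16 = 4
|CA| = √((3)² + (0)²) = √9 = 3
Perimeter = 5 + 4 + 3 = 12.

12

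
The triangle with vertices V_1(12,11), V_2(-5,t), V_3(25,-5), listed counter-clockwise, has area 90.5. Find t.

18

Write out the shoelace sum; only the two edges meeting at V_2 involve t:
2·Area = [(12·t − (-5)·11) + ((-5)·(-5) − 25·t)] + 335
       = -13·t + 415 = 181
⇒ t = 18.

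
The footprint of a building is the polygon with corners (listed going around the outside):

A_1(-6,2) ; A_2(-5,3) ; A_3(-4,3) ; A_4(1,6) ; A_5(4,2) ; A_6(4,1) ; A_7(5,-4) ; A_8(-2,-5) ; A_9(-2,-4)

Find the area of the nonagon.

A_1→A_2: (-6)(3) − (-5)(2) = -8
A_2→A_3: (-5)(3) − (-4)(3) = -3
A_3→A_4: (-4)(6) − (1)(3) = -27
A_4→A_5: (1)(2) − (4)(6) = -22
A_5→A_6: (4)(1) − (4)(2) = -4
A_6→A_7: (4)(-4) − (5)(1) = -21
A_7→A_8: (5)(-5) − (-2)(-4) = -33
A_8→A_9: (-2)(-4) − (-2)(-5) = -2
A_9→A_1: (-2)(2) − (-6)(-4) = -28
Σ = -148
Area = |Σ|/2 = 74.

74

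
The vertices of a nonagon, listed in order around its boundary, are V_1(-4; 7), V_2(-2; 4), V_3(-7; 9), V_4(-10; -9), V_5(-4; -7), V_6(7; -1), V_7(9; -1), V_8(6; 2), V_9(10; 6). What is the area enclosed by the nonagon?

Apply the shoelace (surveyor's) formula: 2A = Σ (x_i·y_{i+1} − x_{i+1}·y_i), indices taken mod 9.
Cross-terms: -2, 10, 153, 34, 53, 2, 24, 16, 94  ⇒  Σ = 384
Area = |Σ|/2 = 192.

192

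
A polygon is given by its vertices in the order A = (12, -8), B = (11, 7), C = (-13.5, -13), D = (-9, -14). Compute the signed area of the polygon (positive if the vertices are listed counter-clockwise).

217.75

Apply the shoelace formula: 2A = Σ (x_i·y_{i+1} − x_{i+1}·y_i), indices taken mod 4.
Σ = (172) + (-48.5) + (72) + (240) = 435.5
Signed area = Σ/2 = 217.75 (positive ⇒ counter-clockwise traversal).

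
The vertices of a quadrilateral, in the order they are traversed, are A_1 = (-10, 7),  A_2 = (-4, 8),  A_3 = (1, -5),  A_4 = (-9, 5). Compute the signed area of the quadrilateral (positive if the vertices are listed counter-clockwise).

-46.5

Apply the shoelace (surveyor's) formula: 2A = Σ (x_i·y_{i+1} − x_{i+1}·y_i), indices taken mod 4.
Σ = (-52) + (12) + (-40) + (-13) = -93
Signed area = Σ/2 = -46.5 (negative ⇒ clockwise traversal).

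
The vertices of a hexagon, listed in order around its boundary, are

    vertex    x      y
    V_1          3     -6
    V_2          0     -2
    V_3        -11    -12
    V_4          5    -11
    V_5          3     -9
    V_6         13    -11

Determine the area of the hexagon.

90

Σ = (-6) + (-22) + (181) + (-12) + (84) + (-45) = 180
Area = |Σ|/2 = 90.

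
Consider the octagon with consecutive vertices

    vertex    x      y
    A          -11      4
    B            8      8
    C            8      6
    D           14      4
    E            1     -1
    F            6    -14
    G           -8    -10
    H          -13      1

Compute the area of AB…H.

Apply the shoelace formula: 2A = Σ (x_i·y_{i+1} − x_{i+1}·y_i), indices taken mod 8.
Σ = (-120) + (-16) + (-52) + (-18) + (-8) + (-172) + (-138) + (-41) = -565
Area = |Σ|/2 = 282.5.

282.5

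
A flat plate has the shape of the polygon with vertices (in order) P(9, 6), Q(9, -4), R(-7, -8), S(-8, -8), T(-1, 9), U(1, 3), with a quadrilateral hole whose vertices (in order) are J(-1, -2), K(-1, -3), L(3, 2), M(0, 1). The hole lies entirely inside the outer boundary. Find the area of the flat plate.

Outer boundary:
Σ = (-90) + (-100) + (-8) + (-80) + (-12) + (-21) = -311
Area = |Σ|/2 = 155.5.
Hole:
J→K: (-1)(-3) − (-1)(-2) = 1
K→L: (-1)(2) − (3)(-3) = 7
L→M: (3)(1) − (0)(2) = 3
M→J: (0)(-2) − (-1)(1) = 1
Σ = 12
Area = |Σ|/2 = 6.
Net area = 155.5 − 6 = 149.5.

149.5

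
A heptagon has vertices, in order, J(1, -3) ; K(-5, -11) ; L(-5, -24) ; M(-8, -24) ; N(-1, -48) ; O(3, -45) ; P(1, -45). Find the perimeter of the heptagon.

|JK| = √((-6)² + (-8)²) = √100 = 10
|KL| = √((0)² + (-13)²) = √169 = 13
|LM| = √((-3)² + (0)²) = √9 = 3
|MN| = √((7)² + (-24)²) = √625 = 25
|NO| = √((4)² + (3)²) = √25 = 5
|OP| = √((-2)² + (0)²) = √4 = 2
|PJ| = √((0)² + (42)²) = √1764 = 42
Perimeter = 10 + 13 + 3 + 25 + 5 + 2 + 42 = 100.

100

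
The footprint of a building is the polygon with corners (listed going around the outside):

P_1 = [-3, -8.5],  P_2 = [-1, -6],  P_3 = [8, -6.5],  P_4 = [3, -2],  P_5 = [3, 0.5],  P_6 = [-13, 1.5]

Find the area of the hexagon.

Apply the shoelace formula: 2A = Σ (x_i·y_{i+1} − x_{i+1}·y_i), indices taken mod 6.
Cross-terms: 9.5, 54.5, 3.5, 7.5, 11, 115  ⇒  Σ = 201
Area = |Σ|/2 = 100.5.

100.5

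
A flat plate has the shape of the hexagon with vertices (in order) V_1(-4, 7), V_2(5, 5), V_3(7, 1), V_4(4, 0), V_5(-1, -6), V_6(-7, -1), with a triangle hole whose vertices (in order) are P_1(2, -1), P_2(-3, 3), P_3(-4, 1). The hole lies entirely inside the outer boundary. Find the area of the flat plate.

Outer boundary:
Apply the surveyor's formula: 2A = Σ (x_i·y_{i+1} − x_{i+1}·y_i), indices taken mod 6.
Σ = (-55) + (-30) + (-4) + (-24) + (-41) + (-53) = -207
Area = |Σ|/2 = 103.5.
Hole:
Apply the surveyor's formula: 2A = Σ (x_i·y_{i+1} − x_{i+1}·y_i), indices taken mod 3.
P_1→P_2: (2)(3) − (-3)(-1) = 3
P_2→P_3: (-3)(1) − (-4)(3) = 9
P_3→P_1: (-4)(-1) − (2)(1) = 2
Σ = 14
Area = |Σ|/2 = 7.
Net area = 103.5 − 7 = 96.5.

96.5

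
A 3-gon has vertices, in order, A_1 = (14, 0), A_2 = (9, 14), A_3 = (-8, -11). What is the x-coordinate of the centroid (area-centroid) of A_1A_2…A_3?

5

Apply Gauss's area formula. First the cross-terms c_i = x_i·y_{i+1} − x_{i+1}·y_i:
  196, 13, 154  ⇒  2A = 363, A = 181.5.
Then Σ (x_i + x_{i+1})·c_i = 5445, so x̄ = 5445 / (6·181.5) = 5.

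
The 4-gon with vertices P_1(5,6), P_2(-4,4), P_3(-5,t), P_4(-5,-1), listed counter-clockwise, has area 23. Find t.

2

Write out the shoelace sum; only the two edges meeting at P_3 involve t:
2·Area = [((-4)·t − (-5)·4) + ((-5)·(-1) − (-5)·t)] + 19
       = 1·t + 44 = 46
⇒ t = 2.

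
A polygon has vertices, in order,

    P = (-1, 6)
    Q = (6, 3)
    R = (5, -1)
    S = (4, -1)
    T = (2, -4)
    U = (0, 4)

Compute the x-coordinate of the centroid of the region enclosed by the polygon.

Apply the surveyor's formula. First the cross-terms c_i = x_i·y_{i+1} − x_{i+1}·y_i:
  -39, -21, -1, -14, 8, 4  ⇒  2A = -63, A = -31.5.
Then Σ (x_i + x_{i+1})·c_i = -507, so x̄ = -507 / (6·(-31.5)) = 169/63.

169/63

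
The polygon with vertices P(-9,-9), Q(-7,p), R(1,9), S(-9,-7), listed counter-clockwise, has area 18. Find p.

-7

The doubled signed area Σ (x_i y_{i+1} − x_{i+1} y_i) is linear in p.
With p=0 it equals -34; the coefficient of p is -10 (from the two edges through Q).
So -10·p + -34 = 2·18 = 36 ⇒ p = -7.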